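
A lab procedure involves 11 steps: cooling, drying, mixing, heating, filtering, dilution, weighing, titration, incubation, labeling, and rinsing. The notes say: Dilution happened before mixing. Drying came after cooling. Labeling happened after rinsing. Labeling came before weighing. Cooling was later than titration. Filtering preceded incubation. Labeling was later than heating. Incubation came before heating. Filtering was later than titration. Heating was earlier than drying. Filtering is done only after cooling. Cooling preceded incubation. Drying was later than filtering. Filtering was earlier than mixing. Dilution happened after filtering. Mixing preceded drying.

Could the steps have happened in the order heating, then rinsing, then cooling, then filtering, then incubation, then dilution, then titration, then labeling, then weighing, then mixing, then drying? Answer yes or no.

no

The constraints require incubation before heating, but in the proposed sequence heating appears ahead of incubation. That one violation is enough.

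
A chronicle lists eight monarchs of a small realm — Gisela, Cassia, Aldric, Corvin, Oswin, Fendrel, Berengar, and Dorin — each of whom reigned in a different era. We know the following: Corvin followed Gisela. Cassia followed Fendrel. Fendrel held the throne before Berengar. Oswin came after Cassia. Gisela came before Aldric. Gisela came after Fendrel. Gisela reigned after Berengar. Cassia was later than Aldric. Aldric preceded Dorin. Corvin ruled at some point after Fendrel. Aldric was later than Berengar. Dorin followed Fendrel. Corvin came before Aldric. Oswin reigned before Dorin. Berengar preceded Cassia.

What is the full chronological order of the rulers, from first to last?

Fendrel, Berengar, Gisela, Corvin, Aldric, Cassia, Oswin, Dorin

The constraints fix every adjacent pair, so only one ordering works:
Fendrel → Berengar → Gisela → Corvin → Aldric → Cassia → Oswin → Dorin.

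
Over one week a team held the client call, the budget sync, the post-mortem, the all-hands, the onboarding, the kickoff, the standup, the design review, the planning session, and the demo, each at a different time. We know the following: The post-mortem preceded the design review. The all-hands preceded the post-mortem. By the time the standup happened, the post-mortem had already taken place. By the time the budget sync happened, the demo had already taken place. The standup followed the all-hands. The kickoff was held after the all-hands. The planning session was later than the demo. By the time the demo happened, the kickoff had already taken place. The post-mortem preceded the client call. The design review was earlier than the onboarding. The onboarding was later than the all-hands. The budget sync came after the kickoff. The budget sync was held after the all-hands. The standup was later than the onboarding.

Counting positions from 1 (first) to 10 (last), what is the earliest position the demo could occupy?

3

The all-hands and the kickoff must both come before the demo — 2 forced predecessors.
Nothing else is forced ahead of the demo, so its earliest slot is position 2 + 1 = 3.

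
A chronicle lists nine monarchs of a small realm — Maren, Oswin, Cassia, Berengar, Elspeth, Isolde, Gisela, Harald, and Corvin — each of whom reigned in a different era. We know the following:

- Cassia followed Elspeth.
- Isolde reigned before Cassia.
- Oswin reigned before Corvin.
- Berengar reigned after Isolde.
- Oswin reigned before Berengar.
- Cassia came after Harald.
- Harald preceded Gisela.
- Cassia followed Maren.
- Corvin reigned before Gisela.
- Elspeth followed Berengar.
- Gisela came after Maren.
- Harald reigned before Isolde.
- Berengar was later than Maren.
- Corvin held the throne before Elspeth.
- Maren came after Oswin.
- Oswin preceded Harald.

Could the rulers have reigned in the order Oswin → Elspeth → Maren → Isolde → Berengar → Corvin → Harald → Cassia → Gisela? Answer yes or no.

The constraints require Corvin before Elspeth, but in the proposed sequence Elspeth appears ahead of Corvin. That one violation is enough.

no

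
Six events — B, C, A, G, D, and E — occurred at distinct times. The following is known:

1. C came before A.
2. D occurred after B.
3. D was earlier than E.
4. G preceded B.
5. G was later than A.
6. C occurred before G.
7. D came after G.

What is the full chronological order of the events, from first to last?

The constraints fix every adjacent pair, so only one ordering works:
C → A → G → B → D → E.

C, A, G, B, D, E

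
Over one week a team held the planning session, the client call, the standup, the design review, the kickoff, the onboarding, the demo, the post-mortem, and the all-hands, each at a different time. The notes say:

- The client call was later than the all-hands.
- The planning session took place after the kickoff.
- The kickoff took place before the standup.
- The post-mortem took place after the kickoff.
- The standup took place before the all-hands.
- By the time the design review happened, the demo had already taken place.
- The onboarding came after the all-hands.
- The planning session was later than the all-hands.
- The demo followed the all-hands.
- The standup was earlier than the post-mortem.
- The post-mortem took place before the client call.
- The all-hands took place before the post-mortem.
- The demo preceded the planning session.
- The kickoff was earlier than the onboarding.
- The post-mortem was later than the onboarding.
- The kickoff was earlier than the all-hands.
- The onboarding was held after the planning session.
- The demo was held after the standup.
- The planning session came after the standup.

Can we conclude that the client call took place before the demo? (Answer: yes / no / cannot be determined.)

Tracing the constraints gives the demo → the planning session → the onboarding → the post-mortem → the client call, so the demo must come before the client call.
That means the client call cannot be before the demo.

no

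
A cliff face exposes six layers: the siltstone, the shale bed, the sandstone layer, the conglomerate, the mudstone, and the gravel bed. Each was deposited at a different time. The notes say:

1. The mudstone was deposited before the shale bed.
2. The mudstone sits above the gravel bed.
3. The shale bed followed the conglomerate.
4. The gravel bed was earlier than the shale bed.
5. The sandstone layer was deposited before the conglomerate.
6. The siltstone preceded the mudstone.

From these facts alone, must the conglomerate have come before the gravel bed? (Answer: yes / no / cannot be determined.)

No chain of stated constraints runs from the conglomerate to the gravel bed, and none runs from the gravel bed to the conglomerate either.
So the relative order of the conglomerate and the gravel bed is not fixed by the given facts.

cannot be determined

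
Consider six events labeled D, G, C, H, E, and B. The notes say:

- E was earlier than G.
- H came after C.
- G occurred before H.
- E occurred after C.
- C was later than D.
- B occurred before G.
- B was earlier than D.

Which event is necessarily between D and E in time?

C

Tracing the constraints gives D → C → E, so C sits after D and before E.
No other event is forced both after D and before E.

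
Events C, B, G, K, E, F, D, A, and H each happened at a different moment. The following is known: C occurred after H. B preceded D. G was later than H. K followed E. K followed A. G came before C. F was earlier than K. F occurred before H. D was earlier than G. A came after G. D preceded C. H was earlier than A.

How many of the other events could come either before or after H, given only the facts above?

Forced before H: F; forced after H: A, C, G, and K.
That leaves B, D, and E with no forced order relative to H — 3.

3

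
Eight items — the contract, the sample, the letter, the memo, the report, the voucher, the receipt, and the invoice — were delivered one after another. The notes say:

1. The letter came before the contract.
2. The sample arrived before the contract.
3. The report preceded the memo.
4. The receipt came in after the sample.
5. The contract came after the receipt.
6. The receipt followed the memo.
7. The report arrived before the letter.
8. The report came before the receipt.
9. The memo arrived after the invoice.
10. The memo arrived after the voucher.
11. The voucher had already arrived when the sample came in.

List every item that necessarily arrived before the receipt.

Directly stated before the receipt: the memo, the report, and the sample.
The invoice reaches the receipt via the invoice → the memo → the receipt.
The voucher reaches the receipt via the voucher → the sample → the receipt.

the invoice, the memo, the report, the sample, the voucher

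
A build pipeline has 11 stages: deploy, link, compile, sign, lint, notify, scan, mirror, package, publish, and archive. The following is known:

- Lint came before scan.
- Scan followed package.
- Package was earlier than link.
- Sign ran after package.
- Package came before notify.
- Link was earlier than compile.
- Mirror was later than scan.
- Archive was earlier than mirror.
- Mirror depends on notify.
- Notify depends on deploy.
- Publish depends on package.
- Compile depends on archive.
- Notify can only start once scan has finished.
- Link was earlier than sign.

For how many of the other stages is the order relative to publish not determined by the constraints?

Forced before publish: package.
That leaves archive, compile, deploy, link, lint, mirror, notify, scan, and sign with no forced order relative to publish — 9.

9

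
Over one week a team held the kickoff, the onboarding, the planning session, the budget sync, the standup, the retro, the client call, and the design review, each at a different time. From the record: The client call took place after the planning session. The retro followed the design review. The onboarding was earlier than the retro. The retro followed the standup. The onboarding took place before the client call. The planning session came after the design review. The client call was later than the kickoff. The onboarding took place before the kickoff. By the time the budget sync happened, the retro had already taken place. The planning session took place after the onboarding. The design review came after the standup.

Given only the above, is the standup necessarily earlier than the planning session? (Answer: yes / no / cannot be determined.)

Chain the constraints: the standup → the design review → the planning session. Each link is directly stated, so the standup comes before the planning session.

yes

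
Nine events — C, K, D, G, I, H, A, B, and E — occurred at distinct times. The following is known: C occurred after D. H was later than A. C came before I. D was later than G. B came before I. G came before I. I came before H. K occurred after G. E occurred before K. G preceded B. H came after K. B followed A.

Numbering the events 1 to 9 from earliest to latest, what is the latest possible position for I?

8

I must come before H — 1 event forced after it.
Everything else can be placed before I in some valid order, so I can sit as late as position 9 − 1 = 8.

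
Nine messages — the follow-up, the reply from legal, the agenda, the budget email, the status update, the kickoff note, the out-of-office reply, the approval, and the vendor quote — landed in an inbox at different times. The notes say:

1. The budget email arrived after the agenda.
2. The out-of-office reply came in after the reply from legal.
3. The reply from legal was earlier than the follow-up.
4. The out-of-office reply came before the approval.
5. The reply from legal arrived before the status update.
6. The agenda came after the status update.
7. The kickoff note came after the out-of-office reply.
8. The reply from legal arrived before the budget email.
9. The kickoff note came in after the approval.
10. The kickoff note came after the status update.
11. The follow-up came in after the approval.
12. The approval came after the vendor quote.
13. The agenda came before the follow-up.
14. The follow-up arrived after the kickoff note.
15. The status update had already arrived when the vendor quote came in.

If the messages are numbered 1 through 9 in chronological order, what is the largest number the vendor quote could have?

The vendor quote must come before the approval, the follow-up, and the kickoff note — 3 messages forced after it.
Everything else can be placed before the vendor quote in some valid order, so the vendor quote can sit as late as position 9 − 3 = 6.

6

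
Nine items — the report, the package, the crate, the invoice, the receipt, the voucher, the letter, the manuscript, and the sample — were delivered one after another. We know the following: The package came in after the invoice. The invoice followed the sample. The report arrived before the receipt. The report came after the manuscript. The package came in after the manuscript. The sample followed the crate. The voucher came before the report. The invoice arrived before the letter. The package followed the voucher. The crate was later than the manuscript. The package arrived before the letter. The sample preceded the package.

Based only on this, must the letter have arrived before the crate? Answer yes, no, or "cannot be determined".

no

Tracing the constraints gives the crate → the sample → the invoice → the letter, so the crate must come before the letter.
That means the letter cannot be before the crate.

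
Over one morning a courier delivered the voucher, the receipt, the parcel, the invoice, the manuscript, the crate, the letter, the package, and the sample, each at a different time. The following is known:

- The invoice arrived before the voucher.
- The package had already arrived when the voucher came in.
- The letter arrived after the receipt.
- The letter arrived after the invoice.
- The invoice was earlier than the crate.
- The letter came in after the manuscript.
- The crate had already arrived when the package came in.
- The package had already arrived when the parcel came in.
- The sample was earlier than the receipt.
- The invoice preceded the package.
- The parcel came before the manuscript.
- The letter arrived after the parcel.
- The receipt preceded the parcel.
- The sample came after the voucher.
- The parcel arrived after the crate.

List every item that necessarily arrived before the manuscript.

Directly stated before the manuscript: the parcel.
The crate reaches the manuscript via the crate → the parcel → the manuscript.
The invoice reaches the manuscript via the invoice → the package → the parcel → the manuscript.
The package reaches the manuscript via the package → the parcel → the manuscript.
Likewise the receipt, the sample, and the voucher each reach the manuscript by chaining the stated constraints.

the crate, the invoice, the package, the parcel, the receipt, the sample, the voucher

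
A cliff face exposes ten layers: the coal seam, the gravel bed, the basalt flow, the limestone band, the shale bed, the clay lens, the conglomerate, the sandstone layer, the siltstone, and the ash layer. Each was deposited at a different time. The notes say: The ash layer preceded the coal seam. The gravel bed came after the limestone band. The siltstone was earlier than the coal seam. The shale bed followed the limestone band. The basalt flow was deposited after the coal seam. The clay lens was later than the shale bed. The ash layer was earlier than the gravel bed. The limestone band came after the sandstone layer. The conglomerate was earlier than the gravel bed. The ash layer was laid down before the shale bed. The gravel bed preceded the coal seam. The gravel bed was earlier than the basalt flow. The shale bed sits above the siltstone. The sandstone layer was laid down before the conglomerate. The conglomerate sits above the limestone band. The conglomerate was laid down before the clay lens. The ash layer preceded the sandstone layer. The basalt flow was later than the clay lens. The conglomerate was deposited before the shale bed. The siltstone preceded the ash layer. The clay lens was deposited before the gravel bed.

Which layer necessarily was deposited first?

The siltstone has a chain of constraints placing it before every other layer, so the siltstone must be first.

the siltstone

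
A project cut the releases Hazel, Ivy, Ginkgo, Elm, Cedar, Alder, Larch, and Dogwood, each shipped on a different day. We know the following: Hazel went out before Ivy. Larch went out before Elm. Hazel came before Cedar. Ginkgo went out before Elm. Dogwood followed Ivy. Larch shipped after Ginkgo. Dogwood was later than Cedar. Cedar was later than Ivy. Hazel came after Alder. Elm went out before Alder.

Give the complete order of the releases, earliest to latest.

The constraints fix every adjacent pair, so only one ordering works:
Ginkgo → Larch → Elm → Alder → Hazel → Ivy → Cedar → Dogwood.

Ginkgo, Larch, Elm, Alder, Hazel, Ivy, Cedar, Dogwood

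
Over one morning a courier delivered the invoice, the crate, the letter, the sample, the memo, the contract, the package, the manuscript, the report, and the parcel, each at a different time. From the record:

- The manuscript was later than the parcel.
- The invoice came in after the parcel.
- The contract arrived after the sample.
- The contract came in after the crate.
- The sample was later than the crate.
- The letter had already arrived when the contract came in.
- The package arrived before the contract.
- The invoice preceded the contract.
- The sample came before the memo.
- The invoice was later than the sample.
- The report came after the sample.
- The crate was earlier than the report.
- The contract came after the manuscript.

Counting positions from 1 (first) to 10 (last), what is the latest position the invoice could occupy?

9

The invoice must come before the contract — 1 item forced after it.
Everything else can be placed before the invoice in some valid order, so the invoice can sit as late as position 10 − 1 = 9.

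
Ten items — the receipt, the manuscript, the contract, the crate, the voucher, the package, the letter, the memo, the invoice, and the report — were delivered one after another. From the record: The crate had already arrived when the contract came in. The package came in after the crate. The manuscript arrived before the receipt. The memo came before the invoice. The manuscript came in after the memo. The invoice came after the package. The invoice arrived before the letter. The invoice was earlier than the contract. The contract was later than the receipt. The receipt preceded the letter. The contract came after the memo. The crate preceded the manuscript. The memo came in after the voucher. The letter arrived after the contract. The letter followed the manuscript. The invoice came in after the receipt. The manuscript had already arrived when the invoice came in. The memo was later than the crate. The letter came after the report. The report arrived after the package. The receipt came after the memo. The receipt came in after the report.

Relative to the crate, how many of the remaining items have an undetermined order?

1

Forced after the crate: the contract, the invoice, the letter, the manuscript, the memo, the package, the receipt, and the report.
That leaves the voucher with no forced order relative to the crate — 1.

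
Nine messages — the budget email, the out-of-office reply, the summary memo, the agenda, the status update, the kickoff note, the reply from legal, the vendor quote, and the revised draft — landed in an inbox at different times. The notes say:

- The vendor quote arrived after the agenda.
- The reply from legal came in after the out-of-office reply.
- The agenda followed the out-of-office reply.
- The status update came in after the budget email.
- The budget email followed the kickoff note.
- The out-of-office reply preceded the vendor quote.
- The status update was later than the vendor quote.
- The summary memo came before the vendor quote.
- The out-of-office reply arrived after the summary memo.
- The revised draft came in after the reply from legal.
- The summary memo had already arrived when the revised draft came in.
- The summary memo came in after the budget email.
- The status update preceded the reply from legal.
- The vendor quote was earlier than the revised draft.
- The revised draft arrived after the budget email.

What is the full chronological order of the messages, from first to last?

The constraints fix every adjacent pair, so only one ordering works:
the kickoff note → the budget email → the summary memo → the out-of-office reply → the agenda → the vendor quote → the status update → the reply from legal → the revised draft.

the kickoff note, the budget email, the summary memo, the out-of-office reply, the agenda, the vendor quote, the status update, the reply from legal, the revised draft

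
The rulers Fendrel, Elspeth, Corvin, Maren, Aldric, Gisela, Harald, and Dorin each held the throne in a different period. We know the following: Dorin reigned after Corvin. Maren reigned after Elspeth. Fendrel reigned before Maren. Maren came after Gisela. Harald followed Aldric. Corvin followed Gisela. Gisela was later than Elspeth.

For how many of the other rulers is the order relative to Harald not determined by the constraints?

6

Forced before Harald: Aldric.
That leaves Corvin, Dorin, Elspeth, Fendrel, Gisela, and Maren with no forced order relative to Harald — 6.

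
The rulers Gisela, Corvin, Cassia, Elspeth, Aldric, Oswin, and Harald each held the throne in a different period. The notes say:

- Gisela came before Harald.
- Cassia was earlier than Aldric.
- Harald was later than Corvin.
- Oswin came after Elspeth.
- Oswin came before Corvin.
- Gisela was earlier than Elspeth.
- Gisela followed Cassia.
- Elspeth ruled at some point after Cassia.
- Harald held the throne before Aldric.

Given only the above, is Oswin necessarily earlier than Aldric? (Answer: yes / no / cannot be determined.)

yes

Chain the constraints: Oswin → Corvin → Harald → Aldric. Each link is directly stated, so Oswin comes before Aldric.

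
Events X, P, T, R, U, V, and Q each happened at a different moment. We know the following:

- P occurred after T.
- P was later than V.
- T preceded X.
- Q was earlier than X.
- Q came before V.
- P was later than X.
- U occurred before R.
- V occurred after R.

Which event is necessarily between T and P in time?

Tracing the constraints gives T → X → P, so X sits after T and before P.
No other event is forced both after T and before P.

X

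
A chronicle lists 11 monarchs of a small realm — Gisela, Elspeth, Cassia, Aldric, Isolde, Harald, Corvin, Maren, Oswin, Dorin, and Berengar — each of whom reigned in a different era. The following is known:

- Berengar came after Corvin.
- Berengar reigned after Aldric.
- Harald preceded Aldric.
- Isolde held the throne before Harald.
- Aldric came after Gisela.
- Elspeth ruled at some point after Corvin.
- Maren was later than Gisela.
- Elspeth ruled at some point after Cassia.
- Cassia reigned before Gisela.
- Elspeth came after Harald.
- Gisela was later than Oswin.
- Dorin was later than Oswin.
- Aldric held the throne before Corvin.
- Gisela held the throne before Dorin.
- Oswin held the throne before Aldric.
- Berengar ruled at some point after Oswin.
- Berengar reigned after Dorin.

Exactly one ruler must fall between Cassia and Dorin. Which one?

Tracing the constraints gives Cassia → Gisela → Dorin, so Gisela sits after Cassia and before Dorin.
No other ruler is forced both after Cassia and before Dorin.

Gisela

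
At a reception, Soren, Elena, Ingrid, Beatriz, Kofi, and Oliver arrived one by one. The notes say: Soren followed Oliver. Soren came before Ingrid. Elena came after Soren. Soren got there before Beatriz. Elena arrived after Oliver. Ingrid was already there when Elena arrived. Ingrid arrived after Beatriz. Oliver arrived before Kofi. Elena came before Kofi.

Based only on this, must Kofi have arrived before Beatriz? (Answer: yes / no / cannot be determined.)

no

Tracing the constraints gives Beatriz → Ingrid → Elena → Kofi, so Beatriz must come before Kofi.
That means Kofi cannot be before Beatriz.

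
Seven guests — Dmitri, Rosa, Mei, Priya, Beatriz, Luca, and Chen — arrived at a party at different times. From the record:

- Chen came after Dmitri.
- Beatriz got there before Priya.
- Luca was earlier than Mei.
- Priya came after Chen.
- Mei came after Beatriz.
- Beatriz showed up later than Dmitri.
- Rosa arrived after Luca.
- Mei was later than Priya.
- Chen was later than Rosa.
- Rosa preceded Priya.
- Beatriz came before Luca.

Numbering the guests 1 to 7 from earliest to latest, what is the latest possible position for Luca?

Luca must come before Chen, Mei, Priya, and Rosa — 4 guests forced after them.
Everything else can be placed before Luca in some valid order, so Luca can sit as late as position 7 − 4 = 3.

3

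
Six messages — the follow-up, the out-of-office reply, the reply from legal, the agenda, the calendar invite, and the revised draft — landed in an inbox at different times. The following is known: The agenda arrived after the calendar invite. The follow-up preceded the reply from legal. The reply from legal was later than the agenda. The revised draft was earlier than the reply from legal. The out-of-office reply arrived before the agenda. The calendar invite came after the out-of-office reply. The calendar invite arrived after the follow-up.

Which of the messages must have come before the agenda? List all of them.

Directly stated before the agenda: the calendar invite and the out-of-office reply.
The follow-up reaches the agenda via the follow-up → the calendar invite → the agenda.

the calendar invite, the follow-up, the out-of-office reply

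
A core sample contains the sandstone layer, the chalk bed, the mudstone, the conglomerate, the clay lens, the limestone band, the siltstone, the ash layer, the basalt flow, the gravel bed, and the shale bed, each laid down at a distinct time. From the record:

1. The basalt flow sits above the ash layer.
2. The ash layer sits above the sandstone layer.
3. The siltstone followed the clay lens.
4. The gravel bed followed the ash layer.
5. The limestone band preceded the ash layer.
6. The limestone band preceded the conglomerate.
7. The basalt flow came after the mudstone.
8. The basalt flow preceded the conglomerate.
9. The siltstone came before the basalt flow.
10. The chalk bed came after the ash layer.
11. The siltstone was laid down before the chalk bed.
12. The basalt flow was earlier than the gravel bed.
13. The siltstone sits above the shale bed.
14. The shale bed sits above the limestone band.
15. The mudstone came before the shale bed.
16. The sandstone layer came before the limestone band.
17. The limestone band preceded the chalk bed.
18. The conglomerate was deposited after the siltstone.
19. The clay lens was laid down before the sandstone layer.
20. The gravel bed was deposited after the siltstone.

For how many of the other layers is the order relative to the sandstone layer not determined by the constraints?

Forced before the sandstone layer: the clay lens; forced after the sandstone layer: the ash layer, the basalt flow, the chalk bed, the conglomerate, the gravel bed, the limestone band, the shale bed, and the siltstone.
That leaves the mudstone with no forced order relative to the sandstone layer — 1.

1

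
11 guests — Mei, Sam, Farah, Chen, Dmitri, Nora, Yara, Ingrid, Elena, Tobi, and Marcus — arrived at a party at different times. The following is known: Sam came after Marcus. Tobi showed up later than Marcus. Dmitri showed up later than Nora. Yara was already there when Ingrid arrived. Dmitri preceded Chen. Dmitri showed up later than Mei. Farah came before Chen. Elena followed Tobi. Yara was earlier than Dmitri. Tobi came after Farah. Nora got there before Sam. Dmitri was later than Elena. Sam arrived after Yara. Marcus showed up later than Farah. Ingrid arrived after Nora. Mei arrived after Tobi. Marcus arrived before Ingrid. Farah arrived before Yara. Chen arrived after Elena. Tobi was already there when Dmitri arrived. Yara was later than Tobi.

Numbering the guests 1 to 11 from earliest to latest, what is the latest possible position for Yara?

Yara must come before Chen, Dmitri, Ingrid, and Sam — 4 guests forced after them.
Everything else can be placed before Yara in some valid order, so Yara can sit as late as position 11 − 4 = 7.

7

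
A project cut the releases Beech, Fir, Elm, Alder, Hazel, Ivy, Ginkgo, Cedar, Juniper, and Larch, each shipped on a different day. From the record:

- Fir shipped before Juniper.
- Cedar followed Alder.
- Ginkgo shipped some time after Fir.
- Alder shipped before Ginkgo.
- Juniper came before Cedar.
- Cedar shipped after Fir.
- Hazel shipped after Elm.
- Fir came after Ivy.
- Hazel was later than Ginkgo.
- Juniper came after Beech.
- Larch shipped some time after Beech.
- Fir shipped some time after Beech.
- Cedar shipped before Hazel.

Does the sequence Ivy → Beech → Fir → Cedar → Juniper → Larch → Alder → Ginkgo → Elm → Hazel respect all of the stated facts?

no

The constraints require Alder before Cedar, but in the proposed sequence Cedar appears ahead of Alder. That one violation is enough.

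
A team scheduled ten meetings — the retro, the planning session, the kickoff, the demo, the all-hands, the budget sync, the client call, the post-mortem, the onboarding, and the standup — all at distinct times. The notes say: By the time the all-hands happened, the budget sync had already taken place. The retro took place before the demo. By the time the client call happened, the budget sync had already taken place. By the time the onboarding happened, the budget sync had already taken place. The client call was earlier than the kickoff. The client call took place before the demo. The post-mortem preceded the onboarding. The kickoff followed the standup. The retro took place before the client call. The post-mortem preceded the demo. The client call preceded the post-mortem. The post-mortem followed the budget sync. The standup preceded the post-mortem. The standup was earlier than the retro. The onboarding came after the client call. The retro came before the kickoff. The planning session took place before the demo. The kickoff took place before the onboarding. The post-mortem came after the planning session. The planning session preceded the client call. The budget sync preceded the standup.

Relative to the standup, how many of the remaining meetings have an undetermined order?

Forced before the standup: the budget sync; forced after the standup: the client call, the demo, the kickoff, the onboarding, the post-mortem, and the retro.
That leaves the all-hands and the planning session with no forced order relative to the standup — 2.

2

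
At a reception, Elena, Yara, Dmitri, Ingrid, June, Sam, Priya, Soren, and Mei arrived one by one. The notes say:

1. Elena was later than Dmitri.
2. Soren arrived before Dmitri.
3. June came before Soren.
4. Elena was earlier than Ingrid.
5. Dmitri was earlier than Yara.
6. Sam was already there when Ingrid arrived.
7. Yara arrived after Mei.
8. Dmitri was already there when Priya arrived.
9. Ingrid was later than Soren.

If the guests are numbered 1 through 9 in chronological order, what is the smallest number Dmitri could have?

June and Soren must both come before Dmitri — 2 forced predecessors.
Nothing else is forced ahead of Dmitri, so their earliest slot is position 2 + 1 = 3.

3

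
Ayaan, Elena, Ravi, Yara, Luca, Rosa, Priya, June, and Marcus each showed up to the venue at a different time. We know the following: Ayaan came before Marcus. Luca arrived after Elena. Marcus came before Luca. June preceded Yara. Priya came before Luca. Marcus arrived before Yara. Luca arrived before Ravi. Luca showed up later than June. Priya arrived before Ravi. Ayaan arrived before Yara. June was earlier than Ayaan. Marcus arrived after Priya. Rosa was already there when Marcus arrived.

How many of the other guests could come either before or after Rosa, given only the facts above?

Forced after Rosa: Luca, Marcus, Ravi, and Yara.
That leaves Ayaan, Elena, June, and Priya with no forced order relative to Rosa — 4.

4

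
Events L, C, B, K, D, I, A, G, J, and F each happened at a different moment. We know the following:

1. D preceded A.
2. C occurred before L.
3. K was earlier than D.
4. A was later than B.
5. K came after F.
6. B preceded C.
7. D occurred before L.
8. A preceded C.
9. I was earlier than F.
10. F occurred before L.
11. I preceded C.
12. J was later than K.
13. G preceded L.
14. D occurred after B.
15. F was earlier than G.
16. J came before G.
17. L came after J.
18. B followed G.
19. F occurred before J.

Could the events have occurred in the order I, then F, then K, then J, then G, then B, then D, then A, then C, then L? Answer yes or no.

Check each stated constraint against the proposed order — e.g. F is ahead of L; I is ahead of C. Every pair is in the required order; nothing is violated.

yes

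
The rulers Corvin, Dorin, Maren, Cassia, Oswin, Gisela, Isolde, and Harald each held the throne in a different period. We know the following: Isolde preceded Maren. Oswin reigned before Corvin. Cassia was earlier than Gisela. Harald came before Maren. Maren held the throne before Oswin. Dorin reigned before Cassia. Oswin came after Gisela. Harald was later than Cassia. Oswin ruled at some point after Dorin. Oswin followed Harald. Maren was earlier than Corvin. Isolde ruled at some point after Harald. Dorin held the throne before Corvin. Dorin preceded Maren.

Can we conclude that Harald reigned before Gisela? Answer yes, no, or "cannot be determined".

cannot be determined

No chain of stated constraints runs from Harald to Gisela, and none runs from Gisela to Harald either.
So the relative order of Harald and Gisela is not fixed by the given facts.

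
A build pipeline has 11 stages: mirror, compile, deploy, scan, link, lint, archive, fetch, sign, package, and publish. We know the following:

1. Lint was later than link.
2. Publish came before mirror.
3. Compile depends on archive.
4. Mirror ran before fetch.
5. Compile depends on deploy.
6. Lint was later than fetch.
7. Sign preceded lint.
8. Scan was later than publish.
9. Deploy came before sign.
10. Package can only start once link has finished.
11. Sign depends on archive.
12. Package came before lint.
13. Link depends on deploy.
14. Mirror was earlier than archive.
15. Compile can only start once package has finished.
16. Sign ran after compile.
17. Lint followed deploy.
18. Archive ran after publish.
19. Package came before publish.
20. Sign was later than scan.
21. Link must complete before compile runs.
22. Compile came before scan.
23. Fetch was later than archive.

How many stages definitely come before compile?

Directly stated before compile: archive, deploy, link, and package.
Mirror reaches compile via mirror → archive → compile.
Publish reaches compile via publish → archive → compile.
No chain forces fetch (or any of the others) ahead of compile.
That's archive, deploy, link, mirror, package, and publish — 6 in all.

6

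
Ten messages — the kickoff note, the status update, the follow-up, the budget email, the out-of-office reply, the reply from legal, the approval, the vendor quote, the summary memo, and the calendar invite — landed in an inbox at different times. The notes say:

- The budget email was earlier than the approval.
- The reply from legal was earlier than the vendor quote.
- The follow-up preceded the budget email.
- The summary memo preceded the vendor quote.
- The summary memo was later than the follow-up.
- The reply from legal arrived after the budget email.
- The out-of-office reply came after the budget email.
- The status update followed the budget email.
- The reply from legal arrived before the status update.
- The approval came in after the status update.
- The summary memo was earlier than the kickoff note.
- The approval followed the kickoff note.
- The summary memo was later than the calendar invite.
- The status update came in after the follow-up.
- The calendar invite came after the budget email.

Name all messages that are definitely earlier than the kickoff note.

Directly stated before the kickoff note: the summary memo.
The budget email reaches the kickoff note via the budget email → the calendar invite → the summary memo → the kickoff note.
The calendar invite reaches the kickoff note via the calendar invite → the summary memo → the kickoff note.
The follow-up reaches the kickoff note via the follow-up → the summary memo → the kickoff note.
No chain forces the out-of-office reply (or any of the others) ahead of the kickoff note.

the budget email, the calendar invite, the follow-up, the summary memo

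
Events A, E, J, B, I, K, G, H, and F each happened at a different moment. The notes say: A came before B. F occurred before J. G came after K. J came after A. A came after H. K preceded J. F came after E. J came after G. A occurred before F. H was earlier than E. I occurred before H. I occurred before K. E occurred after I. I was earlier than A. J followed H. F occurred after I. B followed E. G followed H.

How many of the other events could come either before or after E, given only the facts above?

3

Forced before E: H and I; forced after E: B, F, and J.
That leaves A, G, and K with no forced order relative to E — 3.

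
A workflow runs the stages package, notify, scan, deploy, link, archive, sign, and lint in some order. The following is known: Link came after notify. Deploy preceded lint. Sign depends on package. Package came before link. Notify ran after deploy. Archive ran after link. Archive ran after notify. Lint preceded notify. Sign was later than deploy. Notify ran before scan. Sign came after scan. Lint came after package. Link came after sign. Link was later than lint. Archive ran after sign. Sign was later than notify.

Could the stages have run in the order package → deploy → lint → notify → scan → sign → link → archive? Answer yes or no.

yes

Check each stated constraint against the proposed order — e.g. package is ahead of sign; package is ahead of link. Every pair is in the required order; nothing is violated.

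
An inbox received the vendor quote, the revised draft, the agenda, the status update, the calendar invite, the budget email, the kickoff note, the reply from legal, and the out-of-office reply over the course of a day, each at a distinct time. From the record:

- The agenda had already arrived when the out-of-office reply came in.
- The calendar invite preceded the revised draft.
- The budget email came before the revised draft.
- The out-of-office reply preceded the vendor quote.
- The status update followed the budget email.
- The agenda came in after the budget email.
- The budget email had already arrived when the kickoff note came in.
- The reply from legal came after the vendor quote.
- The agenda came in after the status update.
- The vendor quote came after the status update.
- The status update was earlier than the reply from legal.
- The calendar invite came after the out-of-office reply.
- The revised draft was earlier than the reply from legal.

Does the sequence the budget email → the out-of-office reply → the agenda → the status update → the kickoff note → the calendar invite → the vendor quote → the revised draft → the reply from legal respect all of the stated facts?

no

The constraints require the status update before the agenda, but in the proposed sequence the agenda appears ahead of the status update. That one violation is enough.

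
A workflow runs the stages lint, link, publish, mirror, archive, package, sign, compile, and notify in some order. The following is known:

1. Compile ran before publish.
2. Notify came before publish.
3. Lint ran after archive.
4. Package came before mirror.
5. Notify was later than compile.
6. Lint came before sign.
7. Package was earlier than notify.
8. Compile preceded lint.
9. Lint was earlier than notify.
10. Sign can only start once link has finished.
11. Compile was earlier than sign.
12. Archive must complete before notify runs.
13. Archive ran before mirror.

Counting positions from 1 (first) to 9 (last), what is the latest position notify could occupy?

Notify must come before publish — 1 stage forced after it.
Everything else can be placed before notify in some valid order, so notify can sit as late as position 9 − 1 = 8.

8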